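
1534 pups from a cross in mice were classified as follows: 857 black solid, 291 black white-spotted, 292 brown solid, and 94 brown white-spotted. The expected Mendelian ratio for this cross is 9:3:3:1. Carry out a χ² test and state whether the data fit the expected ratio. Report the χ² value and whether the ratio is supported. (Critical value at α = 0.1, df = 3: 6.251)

0.183; consistent

Expected counts for N = 1534 under a 9:3:3:1 ratio (total parts = 16):
  black solid: 1534 × 9/16 = 862.875
  black white-spotted: 1534 × 3/16 = 287.625
  brown solid: 1534 × 3/16 = 287.625
  brown white-spotted: 1534 × 1/16 = 95.875
χ² = Σ (O − E)² / E
  black solid: (857 − 862.875)² / 862.875 = 0.0400
  black white-spotted: (291 − 287.625)² / 287.625 = 0.0396
  brown solid: (292 − 287.625)² / 287.625 = 0.0665
  brown white-spotted: (94 − 95.875)² / 95.875 = 0.0367
χ² = 0.0400 + 0.0396 + 0.0665 + 0.0367 = 0.1828 ≈ 0.183
Degrees of freedom = 4 − 1 = 3; critical value at α = 0.1 is 6.251.
Since 0.183 < 6.251, we fail to reject the null hypothesis — the data are consistent with the 9:3:3:1 ratio.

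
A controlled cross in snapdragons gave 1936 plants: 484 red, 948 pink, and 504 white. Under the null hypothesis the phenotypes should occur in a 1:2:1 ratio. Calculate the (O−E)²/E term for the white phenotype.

0.826

Total ratio parts = 4. Expected numbers out of 1936:
  red: 1936 × 1/4 = 484
  pink: 1936 × 2/4 = 968
  white: 1936 × 1/4 = 484
Contribution of white: (504 − 484)² / 484 = 0.8264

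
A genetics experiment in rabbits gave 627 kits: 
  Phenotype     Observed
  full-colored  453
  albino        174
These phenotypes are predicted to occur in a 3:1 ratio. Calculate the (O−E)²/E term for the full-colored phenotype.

0.633

The 3:1 ratio has 4 parts, so with N = 627 the expected counts are:
  full-colored: 627 × 3/4 = 470.25
  albino: 627 × 1/4 = 156.75
Contribution of full-colored: (453 − 470.25)² / 470.25 = 0.6328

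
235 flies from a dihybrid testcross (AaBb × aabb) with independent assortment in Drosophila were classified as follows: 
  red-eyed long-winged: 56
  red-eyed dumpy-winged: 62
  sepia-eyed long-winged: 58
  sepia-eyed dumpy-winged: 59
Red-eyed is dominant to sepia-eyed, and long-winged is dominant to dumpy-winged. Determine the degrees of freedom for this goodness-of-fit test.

A dihybrid testcross with independent assortment gives a 1:1:1:1 ratio.
A goodness-of-fit test with 4 phenotype classes has df = 4 − 1 = 3.

3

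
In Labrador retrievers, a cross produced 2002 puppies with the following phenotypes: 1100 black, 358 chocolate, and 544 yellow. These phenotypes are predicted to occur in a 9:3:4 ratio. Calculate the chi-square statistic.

Under the 9:3:4 hypothesis (Σ ratio = 16, N = 2002):
  black: 2002 × 9/16 = 1126.125
  chocolate: 2002 × 3/16 = 375.375
  yellow: 2002 × 4/16 = 500.5
χ² = Σ (O − E)² / E
  black: (1100 − 1126.125)² / 1126.125 = 0.6061
  chocolate: (358 − 375.375)² / 375.375 = 0.8042
  yellow: (544 − 500.5)² / 500.5 = 3.7807
χ² = 0.6061 + 0.8042 + 3.7807 = 5.191

5.191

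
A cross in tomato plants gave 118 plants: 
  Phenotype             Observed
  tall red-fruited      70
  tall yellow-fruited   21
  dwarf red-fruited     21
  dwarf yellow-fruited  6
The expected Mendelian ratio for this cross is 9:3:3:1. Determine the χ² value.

Expected counts for N = 118 under a 9:3:3:1 ratio (total parts = 16):
  tall red-fruited: 118 × 9/16 = 66.375
  tall yellow-fruited: 118 × 3/16 = 22.125
  dwarf red-fruited: 118 × 3/16 = 22.125
  dwarf yellow-fruited: 118 × 1/16 = 7.375
χ² = Σ (O − E)² / E
  tall red-fruited: (70 − 66.375)² / 66.375 = 0.1980
  tall yellow-fruited: (21 − 22.125)² / 22.125 = 0.0572
  dwarf red-fruited: (21 − 22.125)² / 22.125 = 0.0572
  dwarf yellow-fruited: (6 − 7.375)² / 7.375 = 0.2564
χ² = 0.1980 + 0.0572 + 0.0572 + 0.2564 = 0.5688 ≈ 0.569

0.569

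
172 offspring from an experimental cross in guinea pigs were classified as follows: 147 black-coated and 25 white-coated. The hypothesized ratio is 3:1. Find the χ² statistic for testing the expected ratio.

Expected counts for N = 172 under a 3:1 ratio (total parts = 4):
  black-coated: 172 × 3/4 = 129
  white-coated: 172 × 1/4 = 43
χ² = Σ (O − E)² / E
  black-coated: (147 − 129)² / 129 = 2.5116
  white-coated: (25 − 43)² / 43 = 7.5349
χ² = 2.5116 + 7.5349 = 10.0465 ≈ 10.047

10.047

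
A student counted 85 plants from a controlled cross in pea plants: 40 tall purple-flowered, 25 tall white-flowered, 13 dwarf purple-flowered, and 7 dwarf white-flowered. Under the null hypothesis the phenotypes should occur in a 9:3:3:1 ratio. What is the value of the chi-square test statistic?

Total ratio parts = 16. Expected numbers out of 85:
  tall purple-flowered: 85 × 9/16 = 47.8125
  tall white-flowered: 85 × 3/16 = 15.9375
  dwarf purple-flowered: 85 × 3/16 = 15.9375
  dwarf white-flowered: 85 × 1/16 = 5.3125
χ² = Σ (O − E)² / E
  tall purple-flowered: (40 − 47.8125)² / 47.8125 = 1.2766
  tall white-flowered: (25 − 15.9375)² / 15.9375 = 5.1532
  dwarf purple-flowered: (13 − 15.9375)² / 15.9375 = 0.5414
  dwarf white-flowered: (7 − 5.3125)² / 5.3125 = 0.5360
χ² = 1.2766 + 5.1532 + 0.5414 + 0.5360 = 7.5072 ≈ 7.507

7.507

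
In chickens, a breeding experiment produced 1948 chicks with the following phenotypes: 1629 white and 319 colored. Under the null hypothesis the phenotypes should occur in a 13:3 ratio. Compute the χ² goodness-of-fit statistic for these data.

Expected counts for N = 1948 under a 13:3 ratio (total parts = 16):
  white: 1948 × 13/16 = 1582.75
  colored: 1948 × 3/16 = 365.25
χ² = Σ (O − E)² / E
  white: (1629 − 1582.75)² / 1582.75 = 1.3515
  colored: (319 − 365.25)² / 365.25 = 5.8564
χ² = 1.3515 + 5.8564 = 7.2079 ≈ 7.208

7.208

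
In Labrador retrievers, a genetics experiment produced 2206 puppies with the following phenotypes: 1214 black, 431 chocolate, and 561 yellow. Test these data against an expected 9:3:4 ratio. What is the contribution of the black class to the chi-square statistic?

Under the 9:3:4 hypothesis (Σ ratio = 16, N = 2206):
  black: 2206 × 9/16 = 1240.875
  chocolate: 2206 × 3/16 = 413.625
  yellow: 2206 × 4/16 = 551.5
Contribution of black: (1214 − 1240.875)² / 1240.875 = 0.5821

0.582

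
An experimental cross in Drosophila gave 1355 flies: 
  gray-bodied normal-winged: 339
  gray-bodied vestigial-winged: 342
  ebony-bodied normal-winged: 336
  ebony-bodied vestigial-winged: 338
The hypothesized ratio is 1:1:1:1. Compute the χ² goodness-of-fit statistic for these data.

Under the 1:1:1:1 hypothesis (Σ ratio = 4, N = 1355):
  gray-bodied normal-winged: 1355 × 1/4 = 338.75
  gray-bodied vestigial-winged: 1355 × 1/4 = 338.75
  ebony-bodied normal-winged: 1355 × 1/4 = 338.75
  ebony-bodied vestigial-winged: 1355 × 1/4 = 338.75
χ² = Σ (O − E)² / E
  gray-bodied normal-winged: (339 − 338.75)² / 338.75 = 0.0002
  gray-bodied vestigial-winged: (342 − 338.75)² / 338.75 = 0.0312
  ebony-bodied normal-winged: (336 − 338.75)² / 338.75 = 0.0223
  ebony-bodied vestigial-winged: (338 − 338.75)² / 338.75 = 0.0017
χ² = 0.0002 + 0.0312 + 0.0223 + 0.0017 = 0.0554 ≈ 0.055

0.055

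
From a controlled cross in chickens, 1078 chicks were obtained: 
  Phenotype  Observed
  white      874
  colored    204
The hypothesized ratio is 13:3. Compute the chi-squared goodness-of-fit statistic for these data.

Total ratio parts = 16. Expected numbers out of 1078:
  white: 1078 × 13/16 = 875.875
  colored: 1078 × 3/16 = 202.125
χ² = Σ (O − E)² / E
  white: (874 − 875.875)² / 875.875 = 0.0040
  colored: (204 − 202.125)² / 202.125 = 0.0174
χ² = 0.0040 + 0.0174 = 0.0214 ≈ 0.021

0.021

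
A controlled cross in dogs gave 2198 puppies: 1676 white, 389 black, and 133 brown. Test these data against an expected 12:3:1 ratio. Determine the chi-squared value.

Total ratio parts = 16. Expected numbers out of 2198:
  white: 2198 × 12/16 = 1648.5
  black: 2198 × 3/16 = 412.125
  brown: 2198 × 1/16 = 137.375
χ² = Σ (O − E)² / E
  white: (1676 − 1648.5)² / 1648.5 = 0.4588
  black: (389 − 412.125)² / 412.125 = 1.2976
  brown: (133 − 137.375)² / 137.375 = 0.1393
χ² = 0.4588 + 1.2976 + 0.1393 = 1.8957 ≈ 1.896

1.896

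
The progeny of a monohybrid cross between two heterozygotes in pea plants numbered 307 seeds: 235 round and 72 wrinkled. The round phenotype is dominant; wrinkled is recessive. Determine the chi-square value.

0.392

For a monohybrid cross between heterozygotes with complete dominance, the expected phenotypic ratio is 3:1.
Expected counts for N = 307 under a 3:1 ratio (total parts = 4):
  round: 307 × 3/4 = 230.25
  wrinkled: 307 × 1/4 = 76.75
χ² = Σ (O − E)² / E
  round: (235 − 230.25)² / 230.25 = 0.0980
  wrinkled: (72 − 76.75)² / 76.75 = 0.2940
χ² = 0.0980 + 0.2940 = 0.392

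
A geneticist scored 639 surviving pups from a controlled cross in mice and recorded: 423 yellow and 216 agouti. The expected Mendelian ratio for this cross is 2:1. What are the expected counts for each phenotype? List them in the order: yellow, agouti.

Total ratio parts = 3. Expected numbers out of 639:
  yellow: 639 × 2/3 = 426
  agouti: 639 × 1/3 = 213

426, 213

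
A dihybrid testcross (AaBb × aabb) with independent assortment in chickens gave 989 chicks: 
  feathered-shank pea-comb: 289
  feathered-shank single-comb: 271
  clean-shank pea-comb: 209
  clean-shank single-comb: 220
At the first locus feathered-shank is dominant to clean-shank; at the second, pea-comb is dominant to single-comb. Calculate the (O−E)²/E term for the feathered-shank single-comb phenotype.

2.281

A dihybrid testcross with independent assortment gives a 1:1:1:1 ratio.
Under the 1:1:1:1 hypothesis (Σ ratio = 4, N = 989):
  feathered-shank pea-comb: 989 × 1/4 = 247.25
  feathered-shank single-comb: 989 × 1/4 = 247.25
  clean-shank pea-comb: 989 × 1/4 = 247.25
  clean-shank single-comb: 989 × 1/4 = 247.25
Contribution of feathered-shank single-comb: (271 − 247.25)² / 247.25 = 2.2813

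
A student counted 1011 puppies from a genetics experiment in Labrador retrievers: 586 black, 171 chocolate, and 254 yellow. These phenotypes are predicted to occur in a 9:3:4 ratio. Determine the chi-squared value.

2.351

Total ratio parts = 16. Expected numbers out of 1011:
  black: 1011 × 9/16 = 568.6875
  chocolate: 1011 × 3/16 = 189.5625
  yellow: 1011 × 4/16 = 252.75
χ² = Σ (O − E)² / E
  black: (586 − 568.6875)² / 568.6875 = 0.5270
  chocolate: (171 − 189.5625)² / 189.5625 = 1.8177
  yellow: (254 − 252.75)² / 252.75 = 0.0062
χ² = 0.5270 + 1.8177 + 0.0062 = 2.3509 ≈ 2.351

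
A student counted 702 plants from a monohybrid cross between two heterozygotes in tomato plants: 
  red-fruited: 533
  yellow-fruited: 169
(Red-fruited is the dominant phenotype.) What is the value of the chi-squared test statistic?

0.321

For a monohybrid cross between heterozygotes with complete dominance, the expected phenotypic ratio is 3:1.
The 3:1 ratio has 4 parts, so with N = 702 the expected counts are:
  red-fruited: 702 × 3/4 = 526.5
  yellow-fruited: 702 × 1/4 = 175.5
χ² = Σ (O − E)² / E
  red-fruited: (533 − 526.5)² / 526.5 = 0.0802
  yellow-fruited: (169 − 175.5)² / 175.5 = 0.2407
χ² = 0.0802 + 0.2407 = 0.3209 ≈ 0.321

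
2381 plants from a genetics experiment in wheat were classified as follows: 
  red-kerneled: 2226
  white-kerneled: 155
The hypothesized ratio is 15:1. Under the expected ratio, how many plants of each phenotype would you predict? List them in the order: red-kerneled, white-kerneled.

Expected counts for N = 2381 under a 15:1 ratio (total parts = 16):
  red-kerneled: 2381 × 15/16 = 2232.1875
  white-kerneled: 2381 × 1/16 = 148.8125

2232.1875, 148.8125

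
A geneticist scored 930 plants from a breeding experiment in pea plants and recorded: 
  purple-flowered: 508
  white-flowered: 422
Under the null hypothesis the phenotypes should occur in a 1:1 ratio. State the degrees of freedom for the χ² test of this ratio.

A goodness-of-fit test with 2 phenotype classes has df = 2 − 1 = 1.

1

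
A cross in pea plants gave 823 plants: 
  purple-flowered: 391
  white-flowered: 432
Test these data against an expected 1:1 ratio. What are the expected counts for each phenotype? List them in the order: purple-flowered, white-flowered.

411.5, 411.5

Total ratio parts = 2. Expected numbers out of 823:
  purple-flowered: 823 × 1/2 = 411.5
  white-flowered: 823 × 1/2 = 411.5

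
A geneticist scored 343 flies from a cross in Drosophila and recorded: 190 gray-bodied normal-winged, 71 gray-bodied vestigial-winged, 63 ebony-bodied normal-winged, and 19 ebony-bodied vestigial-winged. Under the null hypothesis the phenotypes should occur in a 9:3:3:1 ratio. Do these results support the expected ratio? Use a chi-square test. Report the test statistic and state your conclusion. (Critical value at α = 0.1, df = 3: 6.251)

1.044; consistent

The 9:3:3:1 ratio has 16 parts, so with N = 343 the expected counts are:
  gray-bodied normal-winged: 343 × 9/16 = 192.9375
  gray-bodied vestigial-winged: 343 × 3/16 = 64.3125
  ebony-bodied normal-winged: 343 × 3/16 = 64.3125
  ebony-bodied vestigial-winged: 343 × 1/16 = 21.4375
χ² = Σ (O − E)² / E
  gray-bodied normal-winged: (190 − 192.9375)² / 192.9375 = 0.0447
  gray-bodied vestigial-winged: (71 − 64.3125)² / 64.3125 = 0.6954
  ebony-bodied normal-winged: (63 − 64.3125)² / 64.3125 = 0.0268
  ebony-bodied vestigial-winged: (19 − 21.4375)² / 21.4375 = 0.2772
χ² = 0.0447 + 0.6954 + 0.0268 + 0.2772 = 1.0441 ≈ 1.044
Degrees of freedom = 4 − 1 = 3; critical value at α = 0.1 is 6.251.
Since 1.044 < 6.251, we fail to reject the null hypothesis — the data are consistent with the 9:3:3:1 ratio.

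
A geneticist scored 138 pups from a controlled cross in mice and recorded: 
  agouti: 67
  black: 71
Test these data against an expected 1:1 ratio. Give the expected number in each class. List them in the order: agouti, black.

69, 69

The 1:1 ratio has 2 parts, so with N = 138 the expected counts are:
  agouti: 138 × 1/2 = 69
  black: 138 × 1/2 = 69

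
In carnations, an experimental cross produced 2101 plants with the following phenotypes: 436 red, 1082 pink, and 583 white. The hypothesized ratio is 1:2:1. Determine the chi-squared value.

22.459

Total ratio parts = 4. Expected numbers out of 2101:
  red: 2101 × 1/4 = 525.25
  pink: 2101 × 2/4 = 1050.5
  white: 2101 × 1/4 = 525.25
χ² = Σ (O − E)² / E
  red: (436 − 525.25)² / 525.25 = 15.1653
  pink: (1082 − 1050.5)² / 1050.5 = 0.9446
  white: (583 − 525.25)² / 525.25 = 6.3495
χ² = 15.1653 + 0.9446 + 6.3495 = 22.4594 ≈ 22.459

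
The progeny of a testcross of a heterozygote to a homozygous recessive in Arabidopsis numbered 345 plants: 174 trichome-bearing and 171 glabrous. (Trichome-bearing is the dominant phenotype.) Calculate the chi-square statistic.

0.026

A testcross of a heterozygote (Aa × aa) gives a 1:1 phenotypic ratio.
Total ratio parts = 2. Expected numbers out of 345:
  trichome-bearing: 345 × 1/2 = 172.5
  glabrous: 345 × 1/2 = 172.5
χ² = Σ (O − E)² / E
  trichome-bearing: (174 − 172.5)² / 172.5 = 0.0130
  glabrous: (171 − 172.5)² / 172.5 = 0.0130
χ² = 0.0130 + 0.0130 = 0.026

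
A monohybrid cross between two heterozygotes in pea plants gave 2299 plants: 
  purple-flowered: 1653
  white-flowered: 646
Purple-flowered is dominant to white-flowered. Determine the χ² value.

11.777

For a monohybrid cross between heterozygotes with complete dominance, the expected phenotypic ratio is 3:1.
The 3:1 ratio has 4 parts, so with N = 2299 the expected counts are:
  purple-flowered: 2299 × 3/4 = 1724.25
  white-flowered: 2299 × 1/4 = 574.75
χ² = Σ (O − E)² / E
  purple-flowered: (1653 − 1724.25)² / 1724.25 = 2.9442
  white-flowered: (646 − 574.75)² / 574.75 = 8.8326
χ² = 2.9442 + 8.8326 = 11.7768 ≈ 11.777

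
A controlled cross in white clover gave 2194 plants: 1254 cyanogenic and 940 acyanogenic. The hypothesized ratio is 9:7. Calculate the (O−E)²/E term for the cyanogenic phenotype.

Under the 9:7 hypothesis (Σ ratio = 16, N = 2194):
  cyanogenic: 2194 × 9/16 = 1234.125
  acyanogenic: 2194 × 7/16 = 959.875
Contribution of cyanogenic: (1254 − 1234.125)² / 1234.125 = 0.3201

0.320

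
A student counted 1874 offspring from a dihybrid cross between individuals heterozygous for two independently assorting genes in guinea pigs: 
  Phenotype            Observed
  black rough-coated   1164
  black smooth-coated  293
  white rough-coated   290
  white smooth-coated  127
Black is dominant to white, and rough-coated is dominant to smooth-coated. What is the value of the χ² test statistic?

A dihybrid F₂ with independent assortment and complete dominance at both loci gives a 9:3:3:1 phenotypic ratio.
Expected counts for N = 1874 under a 9:3:3:1 ratio (total parts = 16):
  black rough-coated: 1874 × 9/16 = 1054.125
  black smooth-coated: 1874 × 3/16 = 351.375
  white rough-coated: 1874 × 3/16 = 351.375
  white smooth-coated: 1874 × 1/16 = 117.125
χ² = Σ (O − E)² / E
  black rough-coated: (1164 − 1054.125)² / 1054.125 = 11.4526
  black smooth-coated: (293 − 351.375)² / 351.375 = 9.6980
  white rough-coated: (290 − 351.375)² / 351.375 = 10.7204
  white smooth-coated: (127 − 117.125)² / 117.125 = 0.8326
χ² = 11.4526 + 9.6980 + 10.7204 + 0.8326 = 32.7036 ≈ 32.704

32.704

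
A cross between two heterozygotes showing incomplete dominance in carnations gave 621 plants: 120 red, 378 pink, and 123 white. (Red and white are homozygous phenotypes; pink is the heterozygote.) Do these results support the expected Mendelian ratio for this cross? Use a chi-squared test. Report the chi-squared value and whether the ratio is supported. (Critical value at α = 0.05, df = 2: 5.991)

29.377; not consistent

With incomplete dominance, a heterozygote × heterozygote cross gives a 1:2:1 phenotypic ratio.
Under the 1:2:1 hypothesis (Σ ratio = 4, N = 621):
  red: 621 × 1/4 = 155.25
  pink: 621 × 2/4 = 310.5
  white: 621 × 1/4 = 155.25
χ² = Σ (O − E)² / E
  red: (120 − 155.25)² / 155.25 = 8.0036
  pink: (378 − 310.5)² / 310.5 = 14.6739
  white: (123 − 155.25)² / 155.25 = 6.6993
χ² = 8.0036 + 14.6739 + 6.6993 = 29.3768 ≈ 29.377
Degrees of freedom = 3 − 1 = 2; critical value at α = 0.05 is 5.991.
Since 29.377 > 5.991, we reject the null hypothesis — the data do not fit the 1:2:1 ratio.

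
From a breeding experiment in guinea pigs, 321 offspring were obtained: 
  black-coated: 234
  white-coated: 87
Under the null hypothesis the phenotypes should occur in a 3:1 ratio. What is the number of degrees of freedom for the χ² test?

1

A goodness-of-fit test with 2 phenotype classes has df = 2 − 1 = 1.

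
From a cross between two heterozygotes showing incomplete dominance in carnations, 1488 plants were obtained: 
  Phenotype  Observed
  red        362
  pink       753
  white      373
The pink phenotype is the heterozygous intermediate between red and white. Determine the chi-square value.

With incomplete dominance, a heterozygote × heterozygote cross gives a 1:2:1 phenotypic ratio.
The 1:2:1 ratio has 4 parts, so with N = 1488 the expected counts are:
  red: 1488 × 1/4 = 372
  pink: 1488 × 2/4 = 744
  white: 1488 × 1/4 = 372
χ² = Σ (O − E)² / E
  red: (362 − 372)² / 372 = 0.2688
  pink: (753 − 744)² / 744 = 0.1089
  white: (373 − 372)² / 372 = 0.0027
χ² = 0.2688 + 0.1089 + 0.0027 = 0.3804 ≈ 0.380

0.380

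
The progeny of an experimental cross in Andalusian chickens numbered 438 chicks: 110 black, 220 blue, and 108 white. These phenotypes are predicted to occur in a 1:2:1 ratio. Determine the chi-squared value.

0.027

Total ratio parts = 4. Expected numbers out of 438:
  black: 438 × 1/4 = 109.5
  blue: 438 × 2/4 = 219
  white: 438 × 1/4 = 109.5
χ² = Σ (O − E)² / E
  black: (110 − 109.5)² / 109.5 = 0.0023
  blue: (220 − 219)² / 219 = 0.0046
  white: (108 − 109.5)² / 109.5 = 0.0205
χ² = 0.0023 + 0.0046 + 0.0205 = 0.0274 ≈ 0.027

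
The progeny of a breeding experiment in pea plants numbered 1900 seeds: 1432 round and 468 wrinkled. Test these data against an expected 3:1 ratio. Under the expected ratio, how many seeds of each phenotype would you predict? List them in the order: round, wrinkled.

1425, 475

The 3:1 ratio has 4 parts, so with N = 1900 the expected counts are:
  round: 1900 × 3/4 = 1425
  wrinkled: 1900 × 1/4 = 475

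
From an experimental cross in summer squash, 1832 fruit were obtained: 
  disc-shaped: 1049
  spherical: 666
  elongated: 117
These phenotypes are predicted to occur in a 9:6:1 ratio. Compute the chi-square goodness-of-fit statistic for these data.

1.029

The 9:6:1 ratio has 16 parts, so with N = 1832 the expected counts are:
  disc-shaped: 1832 × 9/16 = 1030.5
  spherical: 1832 × 6/16 = 687
  elongated: 1832 × 1/16 = 114.5
χ² = Σ (O − E)² / E
  disc-shaped: (1049 − 1030.5)² / 1030.5 = 0.3321
  spherical: (666 − 687)² / 687 = 0.6419
  elongated: (117 − 114.5)² / 114.5 = 0.0546
χ² = 0.3321 + 0.6419 + 0.0546 = 1.0286 ≈ 1.029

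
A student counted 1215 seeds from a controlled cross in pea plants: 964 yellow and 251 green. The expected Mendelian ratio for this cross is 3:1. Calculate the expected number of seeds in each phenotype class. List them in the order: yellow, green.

911.25, 303.75

Under the 3:1 hypothesis (Σ ratio = 4, N = 1215):
  yellow: 1215 × 3/4 = 911.25
  green: 1215 × 1/4 = 303.75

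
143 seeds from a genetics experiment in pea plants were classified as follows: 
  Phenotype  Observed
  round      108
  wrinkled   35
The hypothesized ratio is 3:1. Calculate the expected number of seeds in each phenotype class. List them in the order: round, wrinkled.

Under the 3:1 hypothesis (Σ ratio = 4, N = 143):
  round: 143 × 3/4 = 107.25
  wrinkled: 143 × 1/4 = 35.75

107.25, 35.75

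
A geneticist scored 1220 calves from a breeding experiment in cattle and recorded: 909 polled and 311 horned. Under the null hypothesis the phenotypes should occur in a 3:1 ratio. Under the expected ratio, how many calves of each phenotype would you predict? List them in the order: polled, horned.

Expected counts for N = 1220 under a 3:1 ratio (total parts = 4):
  polled: 1220 × 3/4 = 915
  horned: 1220 × 1/4 = 305

915, 305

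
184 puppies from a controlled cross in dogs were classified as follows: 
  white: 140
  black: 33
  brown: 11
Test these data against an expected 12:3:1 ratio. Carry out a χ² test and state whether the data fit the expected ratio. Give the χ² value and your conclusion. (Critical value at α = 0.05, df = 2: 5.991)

0.116; consistent

The 12:3:1 ratio has 16 parts, so with N = 184 the expected counts are:
  white: 184 × 12/16 = 138
  black: 184 × 3/16 = 34.5
  brown: 184 × 1/16 = 11.5
χ² = Σ (O − E)² / E
  white: (140 − 138)² / 138 = 0.0290
  black: (33 − 34.5)² / 34.5 = 0.0652
  brown: (11 − 11.5)² / 11.5 = 0.0217
χ² = 0.0290 + 0.0652 + 0.0217 = 0.1159 ≈ 0.116
Degrees of freedom = 3 − 1 = 2; critical value at α = 0.05 is 5.991.
Since 0.116 < 5.991, we fail to reject the null hypothesis — the data are consistent with the 12:3:1 ratio.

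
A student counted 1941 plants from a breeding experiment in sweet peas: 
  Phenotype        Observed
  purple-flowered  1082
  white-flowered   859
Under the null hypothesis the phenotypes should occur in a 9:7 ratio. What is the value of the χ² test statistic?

0.202

Total ratio parts = 16. Expected numbers out of 1941:
  purple-flowered: 1941 × 9/16 = 1091.8125
  white-flowered: 1941 × 7/16 = 849.1875
χ² = Σ (O − E)² / E
  purple-flowered: (1082 − 1091.8125)² / 1091.8125 = 0.0882
  white-flowered: (859 − 849.1875)² / 849.1875 = 0.1134
χ² = 0.0882 + 0.1134 = 0.2016 ≈ 0.202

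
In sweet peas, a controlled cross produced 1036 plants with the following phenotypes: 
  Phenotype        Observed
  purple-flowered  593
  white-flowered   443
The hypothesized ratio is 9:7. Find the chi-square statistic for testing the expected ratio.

0.412

The 9:7 ratio has 16 parts, so with N = 1036 the expected counts are:
  purple-flowered: 1036 × 9/16 = 582.75
  white-flowered: 1036 × 7/16 = 453.25
χ² = Σ (O − E)² / E
  purple-flowered: (593 − 582.75)² / 582.75 = 0.1803
  white-flowered: (443 − 453.25)² / 453.25 = 0.2318
χ² = 0.1803 + 0.2318 = 0.4121 ≈ 0.412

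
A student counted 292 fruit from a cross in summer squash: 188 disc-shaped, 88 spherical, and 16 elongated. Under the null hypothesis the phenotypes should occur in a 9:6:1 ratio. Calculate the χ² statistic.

7.933

Total ratio parts = 16. Expected numbers out of 292:
  disc-shaped: 292 × 9/16 = 164.25
  spherical: 292 × 6/16 = 109.5
  elongated: 292 × 1/16 = 18.25
χ² = Σ (O − E)² / E
  disc-shaped: (188 − 164.25)² / 164.25 = 3.4342
  spherical: (88 − 109.5)² / 109.5 = 4.2215
  elongated: (16 − 18.25)² / 18.25 = 0.2774
χ² = 3.4342 + 4.2215 + 0.2774 = 7.9331 ≈ 7.933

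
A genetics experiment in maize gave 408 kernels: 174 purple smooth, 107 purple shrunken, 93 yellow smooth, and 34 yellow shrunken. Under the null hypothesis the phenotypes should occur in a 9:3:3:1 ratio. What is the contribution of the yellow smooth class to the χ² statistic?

3.559

The 9:3:3:1 ratio has 16 parts, so with N = 408 the expected counts are:
  purple smooth: 408 × 9/16 = 229.5
  purple shrunken: 408 × 3/16 = 76.5
  yellow smooth: 408 × 3/16 = 76.5
  yellow shrunken: 408 × 1/16 = 25.5
Contribution of yellow smooth: (93 − 76.5)² / 76.5 = 3.5588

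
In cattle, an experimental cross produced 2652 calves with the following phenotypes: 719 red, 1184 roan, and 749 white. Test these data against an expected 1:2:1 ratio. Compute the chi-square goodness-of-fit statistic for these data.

31.092

Under the 1:2:1 hypothesis (Σ ratio = 4, N = 2652):
  red: 2652 × 1/4 = 663
  roan: 2652 × 2/4 = 1326
  white: 2652 × 1/4 = 663
χ² = Σ (O − E)² / E
  red: (719 − 663)² / 663 = 4.7300
  roan: (1184 − 1326)² / 1326 = 15.2066
  white: (749 − 663)² / 663 = 11.1554
χ² = 4.7300 + 15.2066 + 11.1554 = 31.092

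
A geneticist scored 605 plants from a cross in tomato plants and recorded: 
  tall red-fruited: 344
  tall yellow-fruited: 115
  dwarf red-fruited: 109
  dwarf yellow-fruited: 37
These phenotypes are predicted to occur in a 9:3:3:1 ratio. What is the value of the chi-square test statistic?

Under the 9:3:3:1 hypothesis (Σ ratio = 16, N = 605):
  tall red-fruited: 605 × 9/16 = 340.3125
  tall yellow-fruited: 605 × 3/16 = 113.4375
  dwarf red-fruited: 605 × 3/16 = 113.4375
  dwarf yellow-fruited: 605 × 1/16 = 37.8125
χ² = Σ (O − E)² / E
  tall red-fruited: (344 − 340.3125)² / 340.3125 = 0.0400
  tall yellow-fruited: (115 − 113.4375)² / 113.4375 = 0.0215
  dwarf red-fruited: (109 − 113.4375)² / 113.4375 = 0.1736
  dwarf yellow-fruited: (37 − 37.8125)² / 37.8125 = 0.0175
χ² = 0.0400 + 0.0215 + 0.1736 + 0.0175 = 0.2526 ≈ 0.253

0.253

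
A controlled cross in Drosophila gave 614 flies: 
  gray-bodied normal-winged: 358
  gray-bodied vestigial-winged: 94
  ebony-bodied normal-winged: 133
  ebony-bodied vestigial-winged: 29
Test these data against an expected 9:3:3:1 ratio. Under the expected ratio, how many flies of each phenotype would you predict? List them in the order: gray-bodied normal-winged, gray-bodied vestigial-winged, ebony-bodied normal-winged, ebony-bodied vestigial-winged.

345.375, 115.125, 115.125, 38.375

Expected counts for N = 614 under a 9:3:3:1 ratio (total parts = 16):
  gray-bodied normal-winged: 614 × 9/16 = 345.375
  gray-bodied vestigial-winged: 614 × 3/16 = 115.125
  ebony-bodied normal-winged: 614 × 3/16 = 115.125
  ebony-bodied vestigial-winged: 614 × 1/16 = 38.375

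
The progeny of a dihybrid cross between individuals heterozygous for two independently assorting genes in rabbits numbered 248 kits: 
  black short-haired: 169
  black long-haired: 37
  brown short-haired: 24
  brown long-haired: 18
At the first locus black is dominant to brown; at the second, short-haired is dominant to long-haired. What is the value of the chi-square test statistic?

19.470

A dihybrid F₂ with independent assortment and complete dominance at both loci gives a 9:3:3:1 phenotypic ratio.
The 9:3:3:1 ratio has 16 parts, so with N = 248 the expected counts are:
  black short-haired: 248 × 9/16 = 139.5
  black long-haired: 248 × 3/16 = 46.5
  brown short-haired: 248 × 3/16 = 46.5
  brown long-haired: 248 × 1/16 = 15.5
χ² = Σ (O − E)² / E
  black short-haired: (169 − 139.5)² / 139.5 = 6.2384
  black long-haired: (37 − 46.5)² / 46.5 = 1.9409
  brown short-haired: (24 − 46.5)² / 46.5 = 10.8871
  brown long-haired: (18 − 15.5)² / 15.5 = 0.4032
χ² = 6.2384 + 1.9409 + 10.8871 + 0.4032 = 19.4696 ≈ 19.470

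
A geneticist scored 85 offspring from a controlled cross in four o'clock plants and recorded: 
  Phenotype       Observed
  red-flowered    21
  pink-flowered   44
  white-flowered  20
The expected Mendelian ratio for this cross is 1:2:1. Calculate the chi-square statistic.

0.129

Total ratio parts = 4. Expected numbers out of 85:
  red-flowered: 85 × 1/4 = 21.25
  pink-flowered: 85 × 2/4 = 42.5
  white-flowered: 85 × 1/4 = 21.25
χ² = Σ (O − E)² / E
  red-flowered: (21 − 21.25)² / 21.25 = 0.0029
  pink-flowered: (44 − 42.5)² / 42.5 = 0.0529
  white-flowered: (20 − 21.25)² / 21.25 = 0.0735
χ² = 0.0029 + 0.0529 + 0.0735 = 0.1293 ≈ 0.129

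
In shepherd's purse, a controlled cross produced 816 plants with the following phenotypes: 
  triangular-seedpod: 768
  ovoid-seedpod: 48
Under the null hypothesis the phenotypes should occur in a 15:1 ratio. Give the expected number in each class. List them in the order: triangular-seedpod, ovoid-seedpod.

Under the 15:1 hypothesis (Σ ratio = 16, N = 816):
  triangular-seedpod: 816 × 15/16 = 765
  ovoid-seedpod: 816 × 1/16 = 51

765, 51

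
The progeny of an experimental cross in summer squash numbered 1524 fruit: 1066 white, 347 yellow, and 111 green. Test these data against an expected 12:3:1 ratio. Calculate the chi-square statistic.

Expected counts for N = 1524 under a 12:3:1 ratio (total parts = 16):
  white: 1524 × 12/16 = 1143
  yellow: 1524 × 3/16 = 285.75
  green: 1524 × 1/16 = 95.25
χ² = Σ (O − E)² / E
  white: (1066 − 1143)² / 1143 = 5.1872
  yellow: (347 − 285.75)² / 285.75 = 13.1288
  green: (111 − 95.25)² / 95.25 = 2.6043
χ² = 5.1872 + 13.1288 + 2.6043 = 20.9203 ≈ 20.920

20.920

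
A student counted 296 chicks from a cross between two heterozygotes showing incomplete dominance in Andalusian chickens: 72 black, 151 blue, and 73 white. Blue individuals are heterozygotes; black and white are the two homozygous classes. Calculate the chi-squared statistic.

0.128

With incomplete dominance, a heterozygote × heterozygote cross gives a 1:2:1 phenotypic ratio.
Total ratio parts = 4. Expected numbers out of 296:
  black: 296 × 1/4 = 74
  blue: 296 × 2/4 = 148
  white: 296 × 1/4 = 74
χ² = Σ (O − E)² / E
  black: (72 − 74)² / 74 = 0.0541
  blue: (151 − 148)² / 148 = 0.0608
  white: (73 − 74)² / 74 = 0.0135
χ² = 0.0541 + 0.0608 + 0.0135 = 0.1284 ≈ 0.128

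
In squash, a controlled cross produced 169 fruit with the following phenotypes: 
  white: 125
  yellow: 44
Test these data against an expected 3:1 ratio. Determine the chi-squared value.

0.097

Total ratio parts = 4. Expected numbers out of 169:
  white: 169 × 3/4 = 126.75
  yellow: 169 × 1/4 = 42.25
χ² = Σ (O − E)² / E
  white: (125 − 126.75)² / 126.75 = 0.0242
  yellow: (44 − 42.25)² / 42.25 = 0.0725
χ² = 0.0242 + 0.0725 = 0.0967 ≈ 0.097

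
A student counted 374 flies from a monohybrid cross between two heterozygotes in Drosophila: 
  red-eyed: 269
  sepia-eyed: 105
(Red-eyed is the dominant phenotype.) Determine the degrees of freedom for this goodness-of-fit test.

For a monohybrid cross between heterozygotes with complete dominance, the expected phenotypic ratio is 3:1.
A goodness-of-fit test with 2 phenotype classes has df = 2 − 1 = 1.

1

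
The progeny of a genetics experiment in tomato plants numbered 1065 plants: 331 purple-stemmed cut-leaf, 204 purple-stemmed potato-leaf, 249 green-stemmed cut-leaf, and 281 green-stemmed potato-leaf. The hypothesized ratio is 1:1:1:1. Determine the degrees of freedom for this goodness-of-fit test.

3

A goodness-of-fit test with 4 phenotype classes has df = 4 − 1 = 3.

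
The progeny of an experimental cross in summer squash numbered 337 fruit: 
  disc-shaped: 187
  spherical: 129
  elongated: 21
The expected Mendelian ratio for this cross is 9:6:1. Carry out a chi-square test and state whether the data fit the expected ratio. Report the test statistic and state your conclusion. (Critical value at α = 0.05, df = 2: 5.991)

Total ratio parts = 16. Expected numbers out of 337:
  disc-shaped: 337 × 9/16 = 189.5625
  spherical: 337 × 6/16 = 126.375
  elongated: 337 × 1/16 = 21.0625
χ² = Σ (O − E)² / E
  disc-shaped: (187 − 189.5625)² / 189.5625 = 0.0346
  spherical: (129 − 126.375)² / 126.375 = 0.0545
  elongated: (21 − 21.0625)² / 21.0625 = 0.0002
χ² = 0.0346 + 0.0545 + 0.0002 = 0.0893 ≈ 0.089
Degrees of freedom = 3 − 1 = 2; critical value at α = 0.05 is 5.991.
Since 0.089 < 5.991, we fail to reject the null hypothesis — the data are consistent with the 9:6:1 ratio.

0.089; consistent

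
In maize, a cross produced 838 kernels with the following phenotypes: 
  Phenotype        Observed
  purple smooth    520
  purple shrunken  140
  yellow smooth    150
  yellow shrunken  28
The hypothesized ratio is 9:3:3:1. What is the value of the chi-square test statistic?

Expected counts for N = 838 under a 9:3:3:1 ratio (total parts = 16):
  purple smooth: 838 × 9/16 = 471.375
  purple shrunken: 838 × 3/16 = 157.125
  yellow smooth: 838 × 3/16 = 157.125
  yellow shrunken: 838 × 1/16 = 52.375
χ² = Σ (O − E)² / E
  purple smooth: (520 − 471.375)² / 471.375 = 5.0159
  purple shrunken: (140 − 157.125)² / 157.125 = 1.8664
  yellow smooth: (150 − 157.125)² / 157.125 = 0.3231
  yellow shrunken: (28 − 52.375)² / 52.375 = 11.3440
χ² = 5.0159 + 1.8664 + 0.3231 + 11.3440 = 18.5494 ≈ 18.549

18.549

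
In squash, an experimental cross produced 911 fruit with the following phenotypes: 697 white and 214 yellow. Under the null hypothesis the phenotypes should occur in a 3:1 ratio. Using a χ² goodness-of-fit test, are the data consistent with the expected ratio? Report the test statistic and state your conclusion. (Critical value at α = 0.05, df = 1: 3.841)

1.107; consistent

The 3:1 ratio has 4 parts, so with N = 911 the expected counts are:
  white: 911 × 3/4 = 683.25
  yellow: 911 × 1/4 = 227.75
χ² = Σ (O − E)² / E
  white: (697 − 683.25)² / 683.25 = 0.2767
  yellow: (214 − 227.75)² / 227.75 = 0.8301
χ² = 0.2767 + 0.8301 = 1.1068 ≈ 1.107
Degrees of freedom = 2 − 1 = 1; critical value at α = 0.05 is 3.841.
Since 1.107 < 3.841, we fail to reject the null hypothesis — the data are consistent with the 3:1 ratio.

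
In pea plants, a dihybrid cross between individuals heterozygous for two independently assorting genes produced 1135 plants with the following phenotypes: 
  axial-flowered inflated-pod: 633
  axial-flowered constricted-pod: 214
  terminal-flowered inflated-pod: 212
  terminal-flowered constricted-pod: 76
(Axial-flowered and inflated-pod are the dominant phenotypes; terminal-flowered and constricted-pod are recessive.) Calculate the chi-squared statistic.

0.417

A dihybrid F₂ with independent assortment and complete dominance at both loci gives a 9:3:3:1 phenotypic ratio.
Expected counts for N = 1135 under a 9:3:3:1 ratio (total parts = 16):
  axial-flowered inflated-pod: 1135 × 9/16 = 638.4375
  axial-flowered constricted-pod: 1135 × 3/16 = 212.8125
  terminal-flowered inflated-pod: 1135 × 3/16 = 212.8125
  terminal-flowered constricted-pod: 1135 × 1/16 = 70.9375
χ² = Σ (O − E)² / E
  axial-flowered inflated-pod: (633 − 638.4375)² / 638.4375 = 0.0463
  axial-flowered constricted-pod: (214 − 212.8125)² / 212.8125 = 0.0066
  terminal-flowered inflated-pod: (212 − 212.8125)² / 212.8125 = 0.0031
  terminal-flowered constricted-pod: (76 − 70.9375)² / 70.9375 = 0.3613
χ² = 0.0463 + 0.0066 + 0.0031 + 0.3613 = 0.4173 ≈ 0.417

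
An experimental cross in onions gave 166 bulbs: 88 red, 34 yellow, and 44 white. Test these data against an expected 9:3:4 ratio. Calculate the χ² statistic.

Expected counts for N = 166 under a 9:3:4 ratio (total parts = 16):
  red: 166 × 9/16 = 93.375
  yellow: 166 × 3/16 = 31.125
  white: 166 × 4/16 = 41.5
χ² = Σ (O − E)² / E
  red: (88 − 93.375)² / 93.375 = 0.3094
  yellow: (34 − 31.125)² / 31.125 = 0.2656
  white: (44 − 41.5)² / 41.5 = 0.1506
χ² = 0.3094 + 0.2656 + 0.1506 = 0.7256 ≈ 0.726

0.726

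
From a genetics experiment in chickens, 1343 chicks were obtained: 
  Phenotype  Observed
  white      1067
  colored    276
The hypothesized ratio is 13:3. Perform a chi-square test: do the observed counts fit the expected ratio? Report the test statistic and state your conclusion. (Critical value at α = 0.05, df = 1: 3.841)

Total ratio parts = 16. Expected numbers out of 1343:
  white: 1343 × 13/16 = 1091.1875
  colored: 1343 × 3/16 = 251.8125
χ² = Σ (O − E)² / E
  white: (1067 − 1091.1875)² / 1091.1875 = 0.5361
  colored: (276 − 251.8125)² / 251.8125 = 2.3233
χ² = 0.5361 + 2.3233 = 2.8594 ≈ 2.859
Degrees of freedom = 2 − 1 = 1; critical value at α = 0.05 is 3.841.
Since 2.859 < 3.841, we fail to reject the null hypothesis — the data are consistent with the 13:3 ratio.

2.859; consistent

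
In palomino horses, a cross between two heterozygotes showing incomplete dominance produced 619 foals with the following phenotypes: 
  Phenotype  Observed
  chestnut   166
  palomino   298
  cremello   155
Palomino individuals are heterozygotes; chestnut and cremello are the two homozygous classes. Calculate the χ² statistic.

With incomplete dominance, a heterozygote × heterozygote cross gives a 1:2:1 phenotypic ratio.
Expected counts for N = 619 under a 1:2:1 ratio (total parts = 4):
  chestnut: 619 × 1/4 = 154.75
  palomino: 619 × 2/4 = 309.5
  cremello: 619 × 1/4 = 154.75
χ² = Σ (O − E)² / E
  chestnut: (166 − 154.75)² / 154.75 = 0.8179
  palomino: (298 − 309.5)² / 309.5 = 0.4273
  cremello: (155 − 154.75)² / 154.75 = 0.0004
χ² = 0.8179 + 0.4273 + 0.0004 = 1.2456 ≈ 1.246

1.246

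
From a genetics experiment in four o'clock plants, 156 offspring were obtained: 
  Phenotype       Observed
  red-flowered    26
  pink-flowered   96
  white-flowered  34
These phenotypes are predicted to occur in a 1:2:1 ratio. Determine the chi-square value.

Under the 1:2:1 hypothesis (Σ ratio = 4, N = 156):
  red-flowered: 156 × 1/4 = 39
  pink-flowered: 156 × 2/4 = 78
  white-flowered: 156 × 1/4 = 39
χ² = Σ (O − E)² / E
  red-flowered: (26 − 39)² / 39 = 4.3333
  pink-flowered: (96 − 78)² / 78 = 4.1538
  white-flowered: (34 − 39)² / 39 = 0.6410
χ² = 4.3333 + 4.1538 + 0.6410 = 9.1281 ≈ 9.128

9.128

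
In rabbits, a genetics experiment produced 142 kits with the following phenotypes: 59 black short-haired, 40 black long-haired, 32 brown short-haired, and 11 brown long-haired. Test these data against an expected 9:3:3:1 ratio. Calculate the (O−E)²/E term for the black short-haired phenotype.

5.456

Under the 9:3:3:1 hypothesis (Σ ratio = 16, N = 142):
  black short-haired: 142 × 9/16 = 79.875
  black long-haired: 142 × 3/16 = 26.625
  brown short-haired: 142 × 3/16 = 26.625
  brown long-haired: 142 × 1/16 = 8.875
Contribution of black short-haired: (59 − 79.875)² / 79.875 = 5.4556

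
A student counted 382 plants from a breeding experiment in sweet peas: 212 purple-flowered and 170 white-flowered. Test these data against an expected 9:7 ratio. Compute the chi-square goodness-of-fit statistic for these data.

Under the 9:7 hypothesis (Σ ratio = 16, N = 382):
  purple-flowered: 382 × 9/16 = 214.875
  white-flowered: 382 × 7/16 = 167.125
χ² = Σ (O − E)² / E
  purple-flowered: (212 − 214.875)² / 214.875 = 0.0385
  white-flowered: (170 − 167.125)² / 167.125 = 0.0495
χ² = 0.0385 + 0.0495 = 0.088

0.088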